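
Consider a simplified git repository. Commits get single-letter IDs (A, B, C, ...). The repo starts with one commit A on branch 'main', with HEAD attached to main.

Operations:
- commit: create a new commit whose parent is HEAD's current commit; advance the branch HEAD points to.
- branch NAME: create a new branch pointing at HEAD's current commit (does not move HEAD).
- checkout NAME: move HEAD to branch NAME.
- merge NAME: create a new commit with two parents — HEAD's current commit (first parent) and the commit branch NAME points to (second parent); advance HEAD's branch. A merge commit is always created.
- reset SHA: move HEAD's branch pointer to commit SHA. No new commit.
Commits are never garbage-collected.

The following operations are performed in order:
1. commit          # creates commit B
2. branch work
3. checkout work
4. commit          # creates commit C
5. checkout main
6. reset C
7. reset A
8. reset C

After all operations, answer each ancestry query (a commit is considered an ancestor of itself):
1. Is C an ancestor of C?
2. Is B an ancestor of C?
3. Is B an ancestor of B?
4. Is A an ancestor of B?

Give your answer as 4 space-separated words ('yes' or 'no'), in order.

Answer: yes yes yes yes

Derivation:
After op 1 (commit): HEAD=main@B [main=B]
After op 2 (branch): HEAD=main@B [main=B work=B]
After op 3 (checkout): HEAD=work@B [main=B work=B]
After op 4 (commit): HEAD=work@C [main=B work=C]
After op 5 (checkout): HEAD=main@B [main=B work=C]
After op 6 (reset): HEAD=main@C [main=C work=C]
After op 7 (reset): HEAD=main@A [main=A work=C]
After op 8 (reset): HEAD=main@C [main=C work=C]
ancestors(C) = {A,B,C}; C in? yes
ancestors(C) = {A,B,C}; B in? yes
ancestors(B) = {A,B}; B in? yes
ancestors(B) = {A,B}; A in? yes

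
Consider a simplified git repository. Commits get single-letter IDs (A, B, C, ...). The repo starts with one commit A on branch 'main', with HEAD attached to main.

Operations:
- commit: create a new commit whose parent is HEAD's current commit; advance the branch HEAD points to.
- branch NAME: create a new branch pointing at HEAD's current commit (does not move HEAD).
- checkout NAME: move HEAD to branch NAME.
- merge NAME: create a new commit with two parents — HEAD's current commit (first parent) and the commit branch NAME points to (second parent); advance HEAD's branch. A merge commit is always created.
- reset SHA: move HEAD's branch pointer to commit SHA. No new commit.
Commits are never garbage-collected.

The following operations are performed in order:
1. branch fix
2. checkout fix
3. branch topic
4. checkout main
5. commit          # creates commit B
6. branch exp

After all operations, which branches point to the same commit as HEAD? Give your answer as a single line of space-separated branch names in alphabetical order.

After op 1 (branch): HEAD=main@A [fix=A main=A]
After op 2 (checkout): HEAD=fix@A [fix=A main=A]
After op 3 (branch): HEAD=fix@A [fix=A main=A topic=A]
After op 4 (checkout): HEAD=main@A [fix=A main=A topic=A]
After op 5 (commit): HEAD=main@B [fix=A main=B topic=A]
After op 6 (branch): HEAD=main@B [exp=B fix=A main=B topic=A]

Answer: exp main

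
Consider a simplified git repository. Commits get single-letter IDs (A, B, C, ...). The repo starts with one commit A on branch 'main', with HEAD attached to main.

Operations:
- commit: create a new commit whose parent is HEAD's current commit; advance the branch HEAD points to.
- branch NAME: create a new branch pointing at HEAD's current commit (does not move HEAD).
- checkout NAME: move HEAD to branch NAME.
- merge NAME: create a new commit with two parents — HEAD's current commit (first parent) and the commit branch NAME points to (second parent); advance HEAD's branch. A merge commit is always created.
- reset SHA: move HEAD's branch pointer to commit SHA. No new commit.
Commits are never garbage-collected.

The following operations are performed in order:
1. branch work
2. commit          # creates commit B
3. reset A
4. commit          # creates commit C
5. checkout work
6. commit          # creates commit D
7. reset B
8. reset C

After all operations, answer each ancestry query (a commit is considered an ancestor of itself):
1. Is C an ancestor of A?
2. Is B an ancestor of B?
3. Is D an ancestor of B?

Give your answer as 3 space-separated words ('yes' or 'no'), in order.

Answer: no yes no

Derivation:
After op 1 (branch): HEAD=main@A [main=A work=A]
After op 2 (commit): HEAD=main@B [main=B work=A]
After op 3 (reset): HEAD=main@A [main=A work=A]
After op 4 (commit): HEAD=main@C [main=C work=A]
After op 5 (checkout): HEAD=work@A [main=C work=A]
After op 6 (commit): HEAD=work@D [main=C work=D]
After op 7 (reset): HEAD=work@B [main=C work=B]
After op 8 (reset): HEAD=work@C [main=C work=C]
ancestors(A) = {A}; C in? no
ancestors(B) = {A,B}; B in? yes
ancestors(B) = {A,B}; D in? no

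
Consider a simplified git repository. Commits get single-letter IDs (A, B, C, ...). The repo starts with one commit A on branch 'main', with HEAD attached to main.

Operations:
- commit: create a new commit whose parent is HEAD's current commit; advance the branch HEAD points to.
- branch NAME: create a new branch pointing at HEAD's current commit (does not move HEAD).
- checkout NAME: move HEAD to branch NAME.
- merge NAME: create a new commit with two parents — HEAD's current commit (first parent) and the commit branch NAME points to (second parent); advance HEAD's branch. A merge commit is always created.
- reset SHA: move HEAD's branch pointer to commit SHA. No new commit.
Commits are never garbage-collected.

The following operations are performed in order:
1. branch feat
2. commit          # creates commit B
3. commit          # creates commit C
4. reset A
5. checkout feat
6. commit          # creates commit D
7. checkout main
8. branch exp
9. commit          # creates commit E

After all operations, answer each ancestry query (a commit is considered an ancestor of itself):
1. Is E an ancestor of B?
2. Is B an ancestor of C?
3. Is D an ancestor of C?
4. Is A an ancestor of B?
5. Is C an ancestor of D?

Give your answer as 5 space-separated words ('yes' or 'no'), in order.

After op 1 (branch): HEAD=main@A [feat=A main=A]
After op 2 (commit): HEAD=main@B [feat=A main=B]
After op 3 (commit): HEAD=main@C [feat=A main=C]
After op 4 (reset): HEAD=main@A [feat=A main=A]
After op 5 (checkout): HEAD=feat@A [feat=A main=A]
After op 6 (commit): HEAD=feat@D [feat=D main=A]
After op 7 (checkout): HEAD=main@A [feat=D main=A]
After op 8 (branch): HEAD=main@A [exp=A feat=D main=A]
After op 9 (commit): HEAD=main@E [exp=A feat=D main=E]
ancestors(B) = {A,B}; E in? no
ancestors(C) = {A,B,C}; B in? yes
ancestors(C) = {A,B,C}; D in? no
ancestors(B) = {A,B}; A in? yes
ancestors(D) = {A,D}; C in? no

Answer: no yes no yes no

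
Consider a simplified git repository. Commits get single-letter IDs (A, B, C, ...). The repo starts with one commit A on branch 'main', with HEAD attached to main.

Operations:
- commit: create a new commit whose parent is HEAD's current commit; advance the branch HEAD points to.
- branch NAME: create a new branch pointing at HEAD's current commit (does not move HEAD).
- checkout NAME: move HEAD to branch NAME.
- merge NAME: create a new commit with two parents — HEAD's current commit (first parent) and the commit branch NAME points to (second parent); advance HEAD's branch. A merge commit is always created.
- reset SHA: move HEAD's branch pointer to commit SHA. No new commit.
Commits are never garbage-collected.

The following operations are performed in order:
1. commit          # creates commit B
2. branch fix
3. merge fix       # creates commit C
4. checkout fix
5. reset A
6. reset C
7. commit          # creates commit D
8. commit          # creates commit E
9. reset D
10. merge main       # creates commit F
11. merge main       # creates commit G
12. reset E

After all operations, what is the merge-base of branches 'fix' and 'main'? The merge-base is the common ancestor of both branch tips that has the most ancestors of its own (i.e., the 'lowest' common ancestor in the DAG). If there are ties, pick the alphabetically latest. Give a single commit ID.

Answer: C

Derivation:
After op 1 (commit): HEAD=main@B [main=B]
After op 2 (branch): HEAD=main@B [fix=B main=B]
After op 3 (merge): HEAD=main@C [fix=B main=C]
After op 4 (checkout): HEAD=fix@B [fix=B main=C]
After op 5 (reset): HEAD=fix@A [fix=A main=C]
After op 6 (reset): HEAD=fix@C [fix=C main=C]
After op 7 (commit): HEAD=fix@D [fix=D main=C]
After op 8 (commit): HEAD=fix@E [fix=E main=C]
After op 9 (reset): HEAD=fix@D [fix=D main=C]
After op 10 (merge): HEAD=fix@F [fix=F main=C]
After op 11 (merge): HEAD=fix@G [fix=G main=C]
After op 12 (reset): HEAD=fix@E [fix=E main=C]
ancestors(fix=E): ['A', 'B', 'C', 'D', 'E']
ancestors(main=C): ['A', 'B', 'C']
common: ['A', 'B', 'C']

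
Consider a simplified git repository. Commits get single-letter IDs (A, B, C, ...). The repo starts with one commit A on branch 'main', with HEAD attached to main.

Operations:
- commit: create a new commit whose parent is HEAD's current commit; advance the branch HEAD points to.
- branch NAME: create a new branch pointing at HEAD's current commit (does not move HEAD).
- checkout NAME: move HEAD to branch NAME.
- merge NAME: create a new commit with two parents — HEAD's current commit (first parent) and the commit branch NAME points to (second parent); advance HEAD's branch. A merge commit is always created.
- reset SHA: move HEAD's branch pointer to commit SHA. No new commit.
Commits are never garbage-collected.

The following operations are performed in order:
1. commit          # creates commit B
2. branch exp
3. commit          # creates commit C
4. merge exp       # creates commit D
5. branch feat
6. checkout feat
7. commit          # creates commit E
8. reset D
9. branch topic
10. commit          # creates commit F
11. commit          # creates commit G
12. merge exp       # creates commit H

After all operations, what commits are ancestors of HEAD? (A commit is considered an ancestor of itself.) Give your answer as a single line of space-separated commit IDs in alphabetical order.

Answer: A B C D F G H

Derivation:
After op 1 (commit): HEAD=main@B [main=B]
After op 2 (branch): HEAD=main@B [exp=B main=B]
After op 3 (commit): HEAD=main@C [exp=B main=C]
After op 4 (merge): HEAD=main@D [exp=B main=D]
After op 5 (branch): HEAD=main@D [exp=B feat=D main=D]
After op 6 (checkout): HEAD=feat@D [exp=B feat=D main=D]
After op 7 (commit): HEAD=feat@E [exp=B feat=E main=D]
After op 8 (reset): HEAD=feat@D [exp=B feat=D main=D]
After op 9 (branch): HEAD=feat@D [exp=B feat=D main=D topic=D]
After op 10 (commit): HEAD=feat@F [exp=B feat=F main=D topic=D]
After op 11 (commit): HEAD=feat@G [exp=B feat=G main=D topic=D]
After op 12 (merge): HEAD=feat@H [exp=B feat=H main=D topic=D]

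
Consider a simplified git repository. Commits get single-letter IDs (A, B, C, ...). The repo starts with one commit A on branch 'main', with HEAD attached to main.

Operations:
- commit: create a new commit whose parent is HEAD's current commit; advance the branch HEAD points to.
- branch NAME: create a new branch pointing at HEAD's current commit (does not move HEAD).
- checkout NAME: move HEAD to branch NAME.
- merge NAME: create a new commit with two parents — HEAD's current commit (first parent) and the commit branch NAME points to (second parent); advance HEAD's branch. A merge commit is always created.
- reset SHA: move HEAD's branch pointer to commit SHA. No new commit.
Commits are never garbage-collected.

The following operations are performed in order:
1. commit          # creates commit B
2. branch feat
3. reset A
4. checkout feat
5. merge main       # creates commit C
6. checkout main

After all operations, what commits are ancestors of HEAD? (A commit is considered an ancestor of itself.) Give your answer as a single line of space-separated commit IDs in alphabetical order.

Answer: A

Derivation:
After op 1 (commit): HEAD=main@B [main=B]
After op 2 (branch): HEAD=main@B [feat=B main=B]
After op 3 (reset): HEAD=main@A [feat=B main=A]
After op 4 (checkout): HEAD=feat@B [feat=B main=A]
After op 5 (merge): HEAD=feat@C [feat=C main=A]
After op 6 (checkout): HEAD=main@A [feat=C main=A]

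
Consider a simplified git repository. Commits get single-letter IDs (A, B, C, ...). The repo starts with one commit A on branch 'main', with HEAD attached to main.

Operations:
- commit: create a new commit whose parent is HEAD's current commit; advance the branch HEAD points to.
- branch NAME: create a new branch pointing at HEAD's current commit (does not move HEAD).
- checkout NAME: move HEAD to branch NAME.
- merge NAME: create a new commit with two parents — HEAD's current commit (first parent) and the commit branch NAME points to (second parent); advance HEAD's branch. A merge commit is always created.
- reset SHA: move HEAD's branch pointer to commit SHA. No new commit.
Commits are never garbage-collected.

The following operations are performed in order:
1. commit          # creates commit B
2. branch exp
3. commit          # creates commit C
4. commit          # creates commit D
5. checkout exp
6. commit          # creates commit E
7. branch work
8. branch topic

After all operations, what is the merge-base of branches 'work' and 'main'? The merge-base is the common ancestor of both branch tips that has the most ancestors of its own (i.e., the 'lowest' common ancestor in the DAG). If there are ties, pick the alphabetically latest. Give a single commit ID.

After op 1 (commit): HEAD=main@B [main=B]
After op 2 (branch): HEAD=main@B [exp=B main=B]
After op 3 (commit): HEAD=main@C [exp=B main=C]
After op 4 (commit): HEAD=main@D [exp=B main=D]
After op 5 (checkout): HEAD=exp@B [exp=B main=D]
After op 6 (commit): HEAD=exp@E [exp=E main=D]
After op 7 (branch): HEAD=exp@E [exp=E main=D work=E]
After op 8 (branch): HEAD=exp@E [exp=E main=D topic=E work=E]
ancestors(work=E): ['A', 'B', 'E']
ancestors(main=D): ['A', 'B', 'C', 'D']
common: ['A', 'B']

Answer: B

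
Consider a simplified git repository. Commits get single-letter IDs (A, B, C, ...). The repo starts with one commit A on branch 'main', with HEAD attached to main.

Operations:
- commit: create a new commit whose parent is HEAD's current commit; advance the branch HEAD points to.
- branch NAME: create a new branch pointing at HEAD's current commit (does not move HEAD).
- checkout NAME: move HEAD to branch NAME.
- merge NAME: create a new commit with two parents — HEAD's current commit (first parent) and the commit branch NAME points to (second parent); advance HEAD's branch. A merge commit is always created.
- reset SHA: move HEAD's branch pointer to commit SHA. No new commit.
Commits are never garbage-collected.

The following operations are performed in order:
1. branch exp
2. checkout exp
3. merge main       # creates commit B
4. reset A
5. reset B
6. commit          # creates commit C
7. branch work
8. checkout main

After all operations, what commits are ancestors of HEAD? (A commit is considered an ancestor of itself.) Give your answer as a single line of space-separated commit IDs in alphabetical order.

After op 1 (branch): HEAD=main@A [exp=A main=A]
After op 2 (checkout): HEAD=exp@A [exp=A main=A]
After op 3 (merge): HEAD=exp@B [exp=B main=A]
After op 4 (reset): HEAD=exp@A [exp=A main=A]
After op 5 (reset): HEAD=exp@B [exp=B main=A]
After op 6 (commit): HEAD=exp@C [exp=C main=A]
After op 7 (branch): HEAD=exp@C [exp=C main=A work=C]
After op 8 (checkout): HEAD=main@A [exp=C main=A work=C]

Answer: A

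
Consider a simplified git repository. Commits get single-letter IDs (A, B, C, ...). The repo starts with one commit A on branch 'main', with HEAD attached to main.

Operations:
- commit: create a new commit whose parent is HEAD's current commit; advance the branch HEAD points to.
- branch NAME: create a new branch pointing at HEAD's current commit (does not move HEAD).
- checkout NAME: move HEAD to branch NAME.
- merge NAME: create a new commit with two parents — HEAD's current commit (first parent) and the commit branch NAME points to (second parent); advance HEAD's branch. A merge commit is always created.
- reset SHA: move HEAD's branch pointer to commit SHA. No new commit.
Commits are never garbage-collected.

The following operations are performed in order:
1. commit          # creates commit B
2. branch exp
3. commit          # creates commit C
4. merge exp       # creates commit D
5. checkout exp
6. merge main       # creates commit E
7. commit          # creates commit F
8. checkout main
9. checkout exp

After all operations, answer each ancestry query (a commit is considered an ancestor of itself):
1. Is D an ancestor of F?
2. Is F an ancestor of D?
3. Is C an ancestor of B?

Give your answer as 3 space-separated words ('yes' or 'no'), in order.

After op 1 (commit): HEAD=main@B [main=B]
After op 2 (branch): HEAD=main@B [exp=B main=B]
After op 3 (commit): HEAD=main@C [exp=B main=C]
After op 4 (merge): HEAD=main@D [exp=B main=D]
After op 5 (checkout): HEAD=exp@B [exp=B main=D]
After op 6 (merge): HEAD=exp@E [exp=E main=D]
After op 7 (commit): HEAD=exp@F [exp=F main=D]
After op 8 (checkout): HEAD=main@D [exp=F main=D]
After op 9 (checkout): HEAD=exp@F [exp=F main=D]
ancestors(F) = {A,B,C,D,E,F}; D in? yes
ancestors(D) = {A,B,C,D}; F in? no
ancestors(B) = {A,B}; C in? no

Answer: yes no no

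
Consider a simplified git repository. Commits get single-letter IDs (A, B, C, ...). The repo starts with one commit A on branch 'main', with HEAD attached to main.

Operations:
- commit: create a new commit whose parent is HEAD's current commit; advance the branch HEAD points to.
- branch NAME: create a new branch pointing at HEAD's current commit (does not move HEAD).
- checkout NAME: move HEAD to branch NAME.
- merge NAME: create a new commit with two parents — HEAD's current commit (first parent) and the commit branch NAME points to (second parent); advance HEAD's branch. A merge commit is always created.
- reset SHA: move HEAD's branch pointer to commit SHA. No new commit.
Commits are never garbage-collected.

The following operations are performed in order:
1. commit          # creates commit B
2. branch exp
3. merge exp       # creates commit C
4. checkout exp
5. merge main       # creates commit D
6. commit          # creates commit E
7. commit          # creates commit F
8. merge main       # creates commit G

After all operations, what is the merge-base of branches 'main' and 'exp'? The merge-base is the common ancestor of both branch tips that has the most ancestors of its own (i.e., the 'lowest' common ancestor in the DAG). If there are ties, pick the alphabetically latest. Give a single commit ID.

After op 1 (commit): HEAD=main@B [main=B]
After op 2 (branch): HEAD=main@B [exp=B main=B]
After op 3 (merge): HEAD=main@C [exp=B main=C]
After op 4 (checkout): HEAD=exp@B [exp=B main=C]
After op 5 (merge): HEAD=exp@D [exp=D main=C]
After op 6 (commit): HEAD=exp@E [exp=E main=C]
After op 7 (commit): HEAD=exp@F [exp=F main=C]
After op 8 (merge): HEAD=exp@G [exp=G main=C]
ancestors(main=C): ['A', 'B', 'C']
ancestors(exp=G): ['A', 'B', 'C', 'D', 'E', 'F', 'G']
common: ['A', 'B', 'C']

Answer: C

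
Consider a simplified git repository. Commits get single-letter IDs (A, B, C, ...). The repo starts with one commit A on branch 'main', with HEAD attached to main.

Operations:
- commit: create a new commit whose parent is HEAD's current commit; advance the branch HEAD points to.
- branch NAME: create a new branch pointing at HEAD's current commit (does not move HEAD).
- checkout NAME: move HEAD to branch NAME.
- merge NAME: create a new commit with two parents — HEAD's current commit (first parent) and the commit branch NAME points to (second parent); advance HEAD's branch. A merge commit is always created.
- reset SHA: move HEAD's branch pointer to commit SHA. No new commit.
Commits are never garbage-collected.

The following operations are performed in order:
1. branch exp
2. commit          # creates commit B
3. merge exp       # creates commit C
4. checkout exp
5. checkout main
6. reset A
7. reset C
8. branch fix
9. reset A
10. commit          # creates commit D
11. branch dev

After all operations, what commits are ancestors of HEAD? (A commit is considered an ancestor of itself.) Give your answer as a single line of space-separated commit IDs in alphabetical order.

Answer: A D

Derivation:
After op 1 (branch): HEAD=main@A [exp=A main=A]
After op 2 (commit): HEAD=main@B [exp=A main=B]
After op 3 (merge): HEAD=main@C [exp=A main=C]
After op 4 (checkout): HEAD=exp@A [exp=A main=C]
After op 5 (checkout): HEAD=main@C [exp=A main=C]
After op 6 (reset): HEAD=main@A [exp=A main=A]
After op 7 (reset): HEAD=main@C [exp=A main=C]
After op 8 (branch): HEAD=main@C [exp=A fix=C main=C]
After op 9 (reset): HEAD=main@A [exp=A fix=C main=A]
After op 10 (commit): HEAD=main@D [exp=A fix=C main=D]
After op 11 (branch): HEAD=main@D [dev=D exp=A fix=C main=D]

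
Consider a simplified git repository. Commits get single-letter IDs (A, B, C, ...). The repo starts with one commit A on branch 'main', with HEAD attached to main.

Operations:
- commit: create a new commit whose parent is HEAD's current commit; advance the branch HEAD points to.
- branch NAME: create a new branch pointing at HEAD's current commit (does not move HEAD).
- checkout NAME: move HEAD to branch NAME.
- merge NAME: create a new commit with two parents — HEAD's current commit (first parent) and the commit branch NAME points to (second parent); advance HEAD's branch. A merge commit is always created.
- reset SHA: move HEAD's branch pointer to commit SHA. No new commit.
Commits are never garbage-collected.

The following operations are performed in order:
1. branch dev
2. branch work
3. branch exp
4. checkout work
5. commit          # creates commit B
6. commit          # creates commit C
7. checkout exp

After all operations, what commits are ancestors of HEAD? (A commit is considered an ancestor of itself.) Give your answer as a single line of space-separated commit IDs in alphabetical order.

Answer: A

Derivation:
After op 1 (branch): HEAD=main@A [dev=A main=A]
After op 2 (branch): HEAD=main@A [dev=A main=A work=A]
After op 3 (branch): HEAD=main@A [dev=A exp=A main=A work=A]
After op 4 (checkout): HEAD=work@A [dev=A exp=A main=A work=A]
After op 5 (commit): HEAD=work@B [dev=A exp=A main=A work=B]
After op 6 (commit): HEAD=work@C [dev=A exp=A main=A work=C]
After op 7 (checkout): HEAD=exp@A [dev=A exp=A main=A work=C]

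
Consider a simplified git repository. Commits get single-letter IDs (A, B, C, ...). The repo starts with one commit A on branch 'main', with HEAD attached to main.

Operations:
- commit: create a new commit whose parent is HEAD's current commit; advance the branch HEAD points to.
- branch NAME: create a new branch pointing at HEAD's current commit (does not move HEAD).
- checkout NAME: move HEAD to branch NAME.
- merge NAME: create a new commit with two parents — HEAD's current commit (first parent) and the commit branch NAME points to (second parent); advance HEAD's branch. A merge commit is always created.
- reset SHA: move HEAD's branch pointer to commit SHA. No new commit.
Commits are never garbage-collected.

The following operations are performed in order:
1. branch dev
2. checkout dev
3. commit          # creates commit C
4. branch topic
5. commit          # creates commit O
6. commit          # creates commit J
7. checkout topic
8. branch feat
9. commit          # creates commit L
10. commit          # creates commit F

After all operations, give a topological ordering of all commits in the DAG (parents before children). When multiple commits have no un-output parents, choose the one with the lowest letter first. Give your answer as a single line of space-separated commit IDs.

After op 1 (branch): HEAD=main@A [dev=A main=A]
After op 2 (checkout): HEAD=dev@A [dev=A main=A]
After op 3 (commit): HEAD=dev@C [dev=C main=A]
After op 4 (branch): HEAD=dev@C [dev=C main=A topic=C]
After op 5 (commit): HEAD=dev@O [dev=O main=A topic=C]
After op 6 (commit): HEAD=dev@J [dev=J main=A topic=C]
After op 7 (checkout): HEAD=topic@C [dev=J main=A topic=C]
After op 8 (branch): HEAD=topic@C [dev=J feat=C main=A topic=C]
After op 9 (commit): HEAD=topic@L [dev=J feat=C main=A topic=L]
After op 10 (commit): HEAD=topic@F [dev=J feat=C main=A topic=F]
commit A: parents=[]
commit C: parents=['A']
commit F: parents=['L']
commit J: parents=['O']
commit L: parents=['C']
commit O: parents=['C']

Answer: A C L F O J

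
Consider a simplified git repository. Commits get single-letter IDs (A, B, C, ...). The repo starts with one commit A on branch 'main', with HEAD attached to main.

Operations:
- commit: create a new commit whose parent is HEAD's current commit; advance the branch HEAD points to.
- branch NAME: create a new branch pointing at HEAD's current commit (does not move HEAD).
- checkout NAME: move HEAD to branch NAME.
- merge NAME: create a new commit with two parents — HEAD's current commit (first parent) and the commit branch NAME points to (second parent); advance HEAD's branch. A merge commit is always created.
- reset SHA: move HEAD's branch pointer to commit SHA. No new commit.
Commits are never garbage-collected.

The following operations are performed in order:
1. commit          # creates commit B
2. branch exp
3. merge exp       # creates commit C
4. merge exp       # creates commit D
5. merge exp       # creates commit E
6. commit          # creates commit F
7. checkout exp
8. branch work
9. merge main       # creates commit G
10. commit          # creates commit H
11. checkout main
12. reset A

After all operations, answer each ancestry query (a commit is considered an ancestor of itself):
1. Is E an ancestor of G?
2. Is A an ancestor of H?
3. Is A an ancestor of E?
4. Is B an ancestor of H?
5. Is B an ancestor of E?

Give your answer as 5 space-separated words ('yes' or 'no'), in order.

After op 1 (commit): HEAD=main@B [main=B]
After op 2 (branch): HEAD=main@B [exp=B main=B]
After op 3 (merge): HEAD=main@C [exp=B main=C]
After op 4 (merge): HEAD=main@D [exp=B main=D]
After op 5 (merge): HEAD=main@E [exp=B main=E]
After op 6 (commit): HEAD=main@F [exp=B main=F]
After op 7 (checkout): HEAD=exp@B [exp=B main=F]
After op 8 (branch): HEAD=exp@B [exp=B main=F work=B]
After op 9 (merge): HEAD=exp@G [exp=G main=F work=B]
After op 10 (commit): HEAD=exp@H [exp=H main=F work=B]
After op 11 (checkout): HEAD=main@F [exp=H main=F work=B]
After op 12 (reset): HEAD=main@A [exp=H main=A work=B]
ancestors(G) = {A,B,C,D,E,F,G}; E in? yes
ancestors(H) = {A,B,C,D,E,F,G,H}; A in? yes
ancestors(E) = {A,B,C,D,E}; A in? yes
ancestors(H) = {A,B,C,D,E,F,G,H}; B in? yes
ancestors(E) = {A,B,C,D,E}; B in? yes

Answer: yes yes yes yes yes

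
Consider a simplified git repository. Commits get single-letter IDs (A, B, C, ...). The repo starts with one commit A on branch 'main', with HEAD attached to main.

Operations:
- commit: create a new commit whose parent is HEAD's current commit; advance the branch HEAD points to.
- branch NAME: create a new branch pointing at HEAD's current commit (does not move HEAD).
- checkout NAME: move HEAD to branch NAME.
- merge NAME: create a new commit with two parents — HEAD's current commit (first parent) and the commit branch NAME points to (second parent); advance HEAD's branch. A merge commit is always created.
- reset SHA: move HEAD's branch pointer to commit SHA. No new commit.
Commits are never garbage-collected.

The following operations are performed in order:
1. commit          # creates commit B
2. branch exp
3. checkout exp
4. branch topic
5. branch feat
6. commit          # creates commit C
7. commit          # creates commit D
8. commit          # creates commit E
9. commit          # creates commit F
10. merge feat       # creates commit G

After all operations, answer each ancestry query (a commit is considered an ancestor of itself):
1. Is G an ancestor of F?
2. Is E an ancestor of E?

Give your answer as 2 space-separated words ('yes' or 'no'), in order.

Answer: no yes

Derivation:
After op 1 (commit): HEAD=main@B [main=B]
After op 2 (branch): HEAD=main@B [exp=B main=B]
After op 3 (checkout): HEAD=exp@B [exp=B main=B]
After op 4 (branch): HEAD=exp@B [exp=B main=B topic=B]
After op 5 (branch): HEAD=exp@B [exp=B feat=B main=B topic=B]
After op 6 (commit): HEAD=exp@C [exp=C feat=B main=B topic=B]
After op 7 (commit): HEAD=exp@D [exp=D feat=B main=B topic=B]
After op 8 (commit): HEAD=exp@E [exp=E feat=B main=B topic=B]
After op 9 (commit): HEAD=exp@F [exp=F feat=B main=B topic=B]
After op 10 (merge): HEAD=exp@G [exp=G feat=B main=B topic=B]
ancestors(F) = {A,B,C,D,E,F}; G in? no
ancestors(E) = {A,B,C,D,E}; E in? yes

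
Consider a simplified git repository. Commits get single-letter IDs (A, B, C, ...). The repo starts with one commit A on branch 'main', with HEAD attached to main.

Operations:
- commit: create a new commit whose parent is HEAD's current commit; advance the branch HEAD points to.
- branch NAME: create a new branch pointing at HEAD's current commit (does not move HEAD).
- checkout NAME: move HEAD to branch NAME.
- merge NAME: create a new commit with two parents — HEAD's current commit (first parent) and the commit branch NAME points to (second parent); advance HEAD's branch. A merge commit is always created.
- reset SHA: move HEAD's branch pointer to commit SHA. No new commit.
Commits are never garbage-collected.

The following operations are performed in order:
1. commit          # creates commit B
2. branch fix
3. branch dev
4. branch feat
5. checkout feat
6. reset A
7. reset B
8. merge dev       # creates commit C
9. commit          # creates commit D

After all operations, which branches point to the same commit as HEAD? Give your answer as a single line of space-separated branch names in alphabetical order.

Answer: feat

Derivation:
After op 1 (commit): HEAD=main@B [main=B]
After op 2 (branch): HEAD=main@B [fix=B main=B]
After op 3 (branch): HEAD=main@B [dev=B fix=B main=B]
After op 4 (branch): HEAD=main@B [dev=B feat=B fix=B main=B]
After op 5 (checkout): HEAD=feat@B [dev=B feat=B fix=B main=B]
After op 6 (reset): HEAD=feat@A [dev=B feat=A fix=B main=B]
After op 7 (reset): HEAD=feat@B [dev=B feat=B fix=B main=B]
After op 8 (merge): HEAD=feat@C [dev=B feat=C fix=B main=B]
After op 9 (commit): HEAD=feat@D [dev=B feat=D fix=B main=B]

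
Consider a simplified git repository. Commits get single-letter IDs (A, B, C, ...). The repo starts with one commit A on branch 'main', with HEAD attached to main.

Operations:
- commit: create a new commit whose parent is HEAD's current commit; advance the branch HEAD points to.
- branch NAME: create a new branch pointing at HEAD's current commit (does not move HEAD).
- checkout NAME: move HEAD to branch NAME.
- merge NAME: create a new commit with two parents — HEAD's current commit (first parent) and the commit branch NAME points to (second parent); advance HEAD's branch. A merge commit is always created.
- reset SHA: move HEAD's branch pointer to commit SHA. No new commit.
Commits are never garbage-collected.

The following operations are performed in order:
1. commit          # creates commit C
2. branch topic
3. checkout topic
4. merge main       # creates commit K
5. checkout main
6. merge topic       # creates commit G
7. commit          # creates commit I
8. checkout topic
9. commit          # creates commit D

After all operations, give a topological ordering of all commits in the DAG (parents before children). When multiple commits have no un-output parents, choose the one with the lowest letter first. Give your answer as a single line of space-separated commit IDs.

After op 1 (commit): HEAD=main@C [main=C]
After op 2 (branch): HEAD=main@C [main=C topic=C]
After op 3 (checkout): HEAD=topic@C [main=C topic=C]
After op 4 (merge): HEAD=topic@K [main=C topic=K]
After op 5 (checkout): HEAD=main@C [main=C topic=K]
After op 6 (merge): HEAD=main@G [main=G topic=K]
After op 7 (commit): HEAD=main@I [main=I topic=K]
After op 8 (checkout): HEAD=topic@K [main=I topic=K]
After op 9 (commit): HEAD=topic@D [main=I topic=D]
commit A: parents=[]
commit C: parents=['A']
commit D: parents=['K']
commit G: parents=['C', 'K']
commit I: parents=['G']
commit K: parents=['C', 'C']

Answer: A C K D G I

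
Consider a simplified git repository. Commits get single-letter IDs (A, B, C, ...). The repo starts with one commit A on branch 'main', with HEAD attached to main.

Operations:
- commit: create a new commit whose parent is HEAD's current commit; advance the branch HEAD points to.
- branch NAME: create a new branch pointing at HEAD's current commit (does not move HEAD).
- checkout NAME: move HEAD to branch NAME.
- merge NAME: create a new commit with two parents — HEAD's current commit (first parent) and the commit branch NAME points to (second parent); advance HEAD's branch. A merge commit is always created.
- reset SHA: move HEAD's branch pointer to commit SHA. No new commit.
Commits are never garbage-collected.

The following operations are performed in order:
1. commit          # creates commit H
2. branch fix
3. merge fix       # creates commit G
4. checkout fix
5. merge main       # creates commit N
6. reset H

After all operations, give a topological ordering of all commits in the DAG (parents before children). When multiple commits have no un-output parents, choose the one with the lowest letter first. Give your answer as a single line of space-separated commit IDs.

Answer: A H G N

Derivation:
After op 1 (commit): HEAD=main@H [main=H]
After op 2 (branch): HEAD=main@H [fix=H main=H]
After op 3 (merge): HEAD=main@G [fix=H main=G]
After op 4 (checkout): HEAD=fix@H [fix=H main=G]
After op 5 (merge): HEAD=fix@N [fix=N main=G]
After op 6 (reset): HEAD=fix@H [fix=H main=G]
commit A: parents=[]
commit G: parents=['H', 'H']
commit H: parents=['A']
commit N: parents=['H', 'G']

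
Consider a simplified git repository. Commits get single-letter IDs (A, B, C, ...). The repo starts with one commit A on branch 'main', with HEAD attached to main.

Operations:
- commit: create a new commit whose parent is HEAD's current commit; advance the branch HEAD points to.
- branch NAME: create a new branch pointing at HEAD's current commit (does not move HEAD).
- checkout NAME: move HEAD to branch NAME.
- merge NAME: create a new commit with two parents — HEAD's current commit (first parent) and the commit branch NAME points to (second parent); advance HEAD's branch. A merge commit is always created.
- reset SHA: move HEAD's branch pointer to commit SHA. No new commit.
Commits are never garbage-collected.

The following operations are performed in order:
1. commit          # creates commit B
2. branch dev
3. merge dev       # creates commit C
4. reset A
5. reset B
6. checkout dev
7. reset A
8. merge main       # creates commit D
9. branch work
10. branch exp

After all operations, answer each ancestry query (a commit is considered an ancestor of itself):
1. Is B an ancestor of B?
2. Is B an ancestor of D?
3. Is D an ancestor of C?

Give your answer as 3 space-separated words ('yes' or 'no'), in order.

After op 1 (commit): HEAD=main@B [main=B]
After op 2 (branch): HEAD=main@B [dev=B main=B]
After op 3 (merge): HEAD=main@C [dev=B main=C]
After op 4 (reset): HEAD=main@A [dev=B main=A]
After op 5 (reset): HEAD=main@B [dev=B main=B]
After op 6 (checkout): HEAD=dev@B [dev=B main=B]
After op 7 (reset): HEAD=dev@A [dev=A main=B]
After op 8 (merge): HEAD=dev@D [dev=D main=B]
After op 9 (branch): HEAD=dev@D [dev=D main=B work=D]
After op 10 (branch): HEAD=dev@D [dev=D exp=D main=B work=D]
ancestors(B) = {A,B}; B in? yes
ancestors(D) = {A,B,D}; B in? yes
ancestors(C) = {A,B,C}; D in? no

Answer: yes yes no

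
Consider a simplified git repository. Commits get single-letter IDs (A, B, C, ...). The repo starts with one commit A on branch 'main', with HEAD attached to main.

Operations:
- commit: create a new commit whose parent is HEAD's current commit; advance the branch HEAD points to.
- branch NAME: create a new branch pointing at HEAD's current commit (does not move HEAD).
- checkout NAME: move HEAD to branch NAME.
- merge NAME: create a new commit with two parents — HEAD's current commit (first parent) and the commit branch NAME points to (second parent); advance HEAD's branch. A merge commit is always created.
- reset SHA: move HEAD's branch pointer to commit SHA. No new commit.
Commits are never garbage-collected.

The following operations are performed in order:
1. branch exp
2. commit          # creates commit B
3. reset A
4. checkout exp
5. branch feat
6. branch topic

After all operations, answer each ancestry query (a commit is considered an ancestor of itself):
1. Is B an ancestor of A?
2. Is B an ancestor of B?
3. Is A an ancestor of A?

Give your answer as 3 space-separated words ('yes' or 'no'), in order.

Answer: no yes yes

Derivation:
After op 1 (branch): HEAD=main@A [exp=A main=A]
After op 2 (commit): HEAD=main@B [exp=A main=B]
After op 3 (reset): HEAD=main@A [exp=A main=A]
After op 4 (checkout): HEAD=exp@A [exp=A main=A]
After op 5 (branch): HEAD=exp@A [exp=A feat=A main=A]
After op 6 (branch): HEAD=exp@A [exp=A feat=A main=A topic=A]
ancestors(A) = {A}; B in? no
ancestors(B) = {A,B}; B in? yes
ancestors(A) = {A}; A in? yes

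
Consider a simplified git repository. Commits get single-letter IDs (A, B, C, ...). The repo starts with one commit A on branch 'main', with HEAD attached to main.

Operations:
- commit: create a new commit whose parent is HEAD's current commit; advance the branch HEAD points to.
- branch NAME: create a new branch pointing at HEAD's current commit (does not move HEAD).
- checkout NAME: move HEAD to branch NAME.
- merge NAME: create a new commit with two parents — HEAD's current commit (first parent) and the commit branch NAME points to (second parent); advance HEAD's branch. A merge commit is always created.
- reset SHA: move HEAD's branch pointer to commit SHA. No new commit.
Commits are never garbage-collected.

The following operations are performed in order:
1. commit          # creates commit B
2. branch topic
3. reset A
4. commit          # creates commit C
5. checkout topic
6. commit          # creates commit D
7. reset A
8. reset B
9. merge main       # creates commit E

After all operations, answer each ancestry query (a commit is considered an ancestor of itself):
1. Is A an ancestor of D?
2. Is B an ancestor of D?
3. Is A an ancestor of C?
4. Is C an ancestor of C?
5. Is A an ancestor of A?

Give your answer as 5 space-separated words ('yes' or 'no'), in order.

Answer: yes yes yes yes yes

Derivation:
After op 1 (commit): HEAD=main@B [main=B]
After op 2 (branch): HEAD=main@B [main=B topic=B]
After op 3 (reset): HEAD=main@A [main=A topic=B]
After op 4 (commit): HEAD=main@C [main=C topic=B]
After op 5 (checkout): HEAD=topic@B [main=C topic=B]
After op 6 (commit): HEAD=topic@D [main=C topic=D]
After op 7 (reset): HEAD=topic@A [main=C topic=A]
After op 8 (reset): HEAD=topic@B [main=C topic=B]
After op 9 (merge): HEAD=topic@E [main=C topic=E]
ancestors(D) = {A,B,D}; A in? yes
ancestors(D) = {A,B,D}; B in? yes
ancestors(C) = {A,C}; A in? yes
ancestors(C) = {A,C}; C in? yes
ancestors(A) = {A}; A in? yes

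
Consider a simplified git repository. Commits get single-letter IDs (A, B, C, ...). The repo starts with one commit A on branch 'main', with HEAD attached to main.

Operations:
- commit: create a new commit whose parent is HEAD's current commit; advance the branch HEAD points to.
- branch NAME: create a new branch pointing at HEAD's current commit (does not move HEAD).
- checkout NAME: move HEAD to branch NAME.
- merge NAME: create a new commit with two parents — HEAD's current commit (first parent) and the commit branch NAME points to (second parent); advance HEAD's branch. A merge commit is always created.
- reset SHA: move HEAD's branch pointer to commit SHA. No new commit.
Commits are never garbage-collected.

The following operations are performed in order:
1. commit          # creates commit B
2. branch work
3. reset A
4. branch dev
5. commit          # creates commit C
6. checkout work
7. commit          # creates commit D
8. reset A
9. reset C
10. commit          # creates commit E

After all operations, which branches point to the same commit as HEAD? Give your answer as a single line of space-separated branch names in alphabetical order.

After op 1 (commit): HEAD=main@B [main=B]
After op 2 (branch): HEAD=main@B [main=B work=B]
After op 3 (reset): HEAD=main@A [main=A work=B]
After op 4 (branch): HEAD=main@A [dev=A main=A work=B]
After op 5 (commit): HEAD=main@C [dev=A main=C work=B]
After op 6 (checkout): HEAD=work@B [dev=A main=C work=B]
After op 7 (commit): HEAD=work@D [dev=A main=C work=D]
After op 8 (reset): HEAD=work@A [dev=A main=C work=A]
After op 9 (reset): HEAD=work@C [dev=A main=C work=C]
After op 10 (commit): HEAD=work@E [dev=A main=C work=E]

Answer: work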